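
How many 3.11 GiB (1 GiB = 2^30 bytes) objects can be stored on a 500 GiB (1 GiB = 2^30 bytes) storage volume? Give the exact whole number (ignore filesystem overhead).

160

Capacity: 500 GiB = 536,870,912,000 bytes
Per item: 3.11 GiB = 3,339,337,072.64 bytes
⌊536,870,912,000 / 3,339,337,072.64⌋ = 160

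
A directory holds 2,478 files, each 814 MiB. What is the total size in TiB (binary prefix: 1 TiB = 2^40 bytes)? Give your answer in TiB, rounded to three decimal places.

Total = 2,478 × 814 MiB = 2,017,092 MiB
= 2,017,092 × 1,048,576 bytes = 2,115,074,260,992 bytes
1 TiB = 1,099,511,627,776 bytes
2,115,074,260,992 / 1,099,511,627,776 = 1.924 TiB

1.924 TiB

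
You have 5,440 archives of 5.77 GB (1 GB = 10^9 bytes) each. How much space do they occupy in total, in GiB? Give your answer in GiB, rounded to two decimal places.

Total = 5,440 × 5.77 GB = 31388.8 GB
= 31388.8 × 1,000,000,000 bytes = 31,388,800,000,000 bytes
1 GiB = 1,073,741,824 bytes
31,388,800,000,000 / 1,073,741,824 = 29,233.10 GiB

29,233.10 GiB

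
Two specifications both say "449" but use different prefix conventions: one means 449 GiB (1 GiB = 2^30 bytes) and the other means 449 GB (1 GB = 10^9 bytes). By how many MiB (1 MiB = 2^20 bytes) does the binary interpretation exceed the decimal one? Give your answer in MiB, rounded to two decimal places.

31,576.23 MiB

449 GiB = 449 × 1,073,741,824 = 482,110,078,976 bytes
449 GB = 449 × 1,000,000,000 = 449,000,000,000 bytes
difference = 33,110,078,976 bytes
33,110,078,976 / 1,048,576 = 31,576.23 MiB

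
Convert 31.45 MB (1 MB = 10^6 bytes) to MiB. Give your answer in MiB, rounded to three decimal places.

31.45 MB = 31.45 × 10^6 bytes = 31,450,000 bytes
1 MiB = 1,048,576 bytes
31,450,000 / 1,048,576 = 29.993 MiB

29.993 MiB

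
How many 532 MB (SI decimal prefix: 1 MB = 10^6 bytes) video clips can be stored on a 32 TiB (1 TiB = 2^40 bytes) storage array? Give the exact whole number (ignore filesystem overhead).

66,136

Capacity: 32 TiB = 35,184,372,088,832 bytes
Per item: 532 MB = 532,000,000 bytes
⌊35,184,372,088,832 / 532,000,000⌋ = 66,136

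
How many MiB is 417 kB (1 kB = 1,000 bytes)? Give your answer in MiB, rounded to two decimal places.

0.40 MiB

417 kB = 417 × 10^3 bytes = 417,000 bytes
1 MiB = 1,048,576 bytes
417,000 / 1,048,576 = 0.40 MiB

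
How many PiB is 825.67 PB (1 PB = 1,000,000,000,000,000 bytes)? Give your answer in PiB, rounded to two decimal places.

825.67 PB = 825.67 × 10^15 bytes = 825,670,000,000,000,000 bytes
1 PiB = 2^50 bytes = 1,125,899,906,842,624 bytes
825,670,000,000,000,000 / 1,125,899,906,842,624 = 733.34 PiB

733.34 PiB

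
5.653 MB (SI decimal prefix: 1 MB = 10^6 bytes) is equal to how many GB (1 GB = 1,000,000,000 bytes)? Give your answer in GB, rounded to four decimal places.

5.653 MB = 5.653 × 10^6 bytes = 5,653,000 bytes
1 GB = 1,000,000,000 bytes
5,653,000 / 1,000,000,000 = 0.0057 GB

0.0057 GB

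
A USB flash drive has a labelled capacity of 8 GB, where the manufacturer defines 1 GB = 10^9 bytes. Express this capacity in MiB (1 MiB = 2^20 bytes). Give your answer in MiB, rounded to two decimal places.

7,629.39 MiB

8 GB × 1,000,000,000 bytes/GB = 8,000,000,000 bytes
1 MiB = 2^20 bytes = 1,048,576 bytes
8,000,000,000 / 1,048,576 = 7,629.39 MiB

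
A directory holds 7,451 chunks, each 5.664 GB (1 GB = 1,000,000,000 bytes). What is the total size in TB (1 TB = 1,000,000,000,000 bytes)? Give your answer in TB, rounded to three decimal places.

Total = 7,451 × 5.664 GB = 42202.464 GB
= 42202.464 × 1,000,000,000 bytes = 42,202,464,000,000 bytes
1 TB = 1,000,000,000,000 bytes
42,202,464,000,000 / 1,000,000,000,000 = 42.202 TB

42.202 TB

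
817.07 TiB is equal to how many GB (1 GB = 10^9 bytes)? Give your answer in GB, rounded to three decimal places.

817.07 TiB × 1,099,511,627,776 bytes/TiB = 898,377,965,706,936.32 bytes
1 GB = 1,000,000,000 bytes
898,377,965,706,936.32 / 1,000,000,000 = 898,377.966 GB

898,377.966 GB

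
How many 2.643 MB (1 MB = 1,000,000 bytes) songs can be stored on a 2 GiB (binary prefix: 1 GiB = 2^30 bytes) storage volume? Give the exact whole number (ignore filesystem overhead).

812

Capacity: 2 GiB = 2,147,483,648 bytes
Per item: 2.643 MB = 2,643,000 bytes
⌊2,147,483,648 / 2,643,000⌋ = 812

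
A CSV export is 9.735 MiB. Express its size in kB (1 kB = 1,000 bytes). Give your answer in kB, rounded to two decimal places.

10,207.89 kB

9.735 MiB × 1,048,576 bytes/MiB = 10,207,887.36 bytes
1 kB = 10^3 bytes = 1,000 bytes
10,207,887.36 / 1,000 = 10,207.89 kB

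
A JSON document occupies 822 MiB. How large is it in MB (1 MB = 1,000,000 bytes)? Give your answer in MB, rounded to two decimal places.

822 MiB × 1,048,576 bytes/MiB = 861,929,472 bytes
1 MB = 10^6 bytes = 1,000,000 bytes
861,929,472 / 1,000,000 = 861.93 MB

861.93 MB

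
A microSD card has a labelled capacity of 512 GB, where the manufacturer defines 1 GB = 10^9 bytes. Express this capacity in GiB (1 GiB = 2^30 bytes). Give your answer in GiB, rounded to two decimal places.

512 GB = 512 × 10^9 bytes = 512,000,000,000 bytes
1 GiB = 2^30 bytes = 1,073,741,824 bytes
512,000,000,000 / 1,073,741,824 = 476.84 GiB

476.84 GiB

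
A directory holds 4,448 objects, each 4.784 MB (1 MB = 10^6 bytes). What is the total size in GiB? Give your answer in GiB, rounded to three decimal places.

19.818 GiB

Total = 4,448 × 4.784 MB = 21279.232 MB
= 21279.232 × 1,000,000 bytes = 21,279,232,000 bytes
1 GiB = 1,073,741,824 bytes
21,279,232,000 / 1,073,741,824 = 19.818 GiB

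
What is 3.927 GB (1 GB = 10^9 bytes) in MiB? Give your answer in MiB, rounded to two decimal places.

3,745.08 MiB

3.927 GB = 3.927 × 10^9 bytes = 3,927,000,000 bytes
1 MiB = 1,048,576 bytes
3,927,000,000 / 1,048,576 = 3,745.08 MiB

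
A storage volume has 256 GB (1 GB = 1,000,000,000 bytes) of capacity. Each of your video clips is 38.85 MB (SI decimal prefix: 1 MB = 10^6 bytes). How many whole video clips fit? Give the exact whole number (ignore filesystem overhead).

6,589

Capacity: 256 GB = 256,000,000,000 bytes
Per item: 38.85 MB = 38,850,000 bytes
⌊256,000,000,000 / 38,850,000⌋ = 6,589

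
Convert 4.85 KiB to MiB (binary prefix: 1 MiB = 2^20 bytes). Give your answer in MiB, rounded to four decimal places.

4.85 KiB × 1,024 bytes/KiB = 4,966.4 bytes
1 MiB = 1,048,576 bytes
4,966.4 / 1,048,576 = 0.0047 MiB

0.0047 MiB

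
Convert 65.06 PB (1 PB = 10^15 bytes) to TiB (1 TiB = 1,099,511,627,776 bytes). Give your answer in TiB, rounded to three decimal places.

65.06 PB × 1,000,000,000,000,000 bytes/PB = 65,060,000,000,000,000 bytes
1 TiB = 1,099,511,627,776 bytes
65,060,000,000,000,000 / 1,099,511,627,776 = 59,171.725 TiB

59,171.725 TiB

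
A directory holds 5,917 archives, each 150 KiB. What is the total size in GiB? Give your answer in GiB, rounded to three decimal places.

0.846 GiB

Total = 5,917 × 150 KiB = 887,550 KiB
= 887,550 × 1,024 bytes = 908,851,200 bytes
1 GiB = 1,073,741,824 bytes
908,851,200 / 1,073,741,824 = 0.846 GiB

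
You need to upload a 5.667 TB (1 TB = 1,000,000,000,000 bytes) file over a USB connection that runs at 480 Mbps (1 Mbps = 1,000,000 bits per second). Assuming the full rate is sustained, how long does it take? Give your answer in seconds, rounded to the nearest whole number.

5.667 TB = 5,667,000,000,000 bytes = 45,336,000,000,000 bits
480 Mbps = 480,000,000 bits/s
time = 45,336,000,000,000 / 480,000,000 = 94,450 s

94,450 seconds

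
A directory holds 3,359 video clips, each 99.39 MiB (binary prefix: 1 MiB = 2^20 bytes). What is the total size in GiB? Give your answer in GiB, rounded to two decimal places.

Total = 3,359 × 99.39 MiB = 333851.01 MiB
= 333851.01 × 1,048,576 bytes = 350,068,156,661.76 bytes
1 GiB = 1,073,741,824 bytes
350,068,156,661.76 / 1,073,741,824 = 326.03 GiB

326.03 GiB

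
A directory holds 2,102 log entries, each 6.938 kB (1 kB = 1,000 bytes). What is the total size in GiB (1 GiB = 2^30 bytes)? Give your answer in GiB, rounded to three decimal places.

Total = 2,102 × 6.938 kB = 14583.676 kB
= 14583.676 × 1,000 bytes = 14,583,676 bytes
1 GiB = 1,073,741,824 bytes
14,583,676 / 1,073,741,824 = 0.014 GiB

0.014 GiB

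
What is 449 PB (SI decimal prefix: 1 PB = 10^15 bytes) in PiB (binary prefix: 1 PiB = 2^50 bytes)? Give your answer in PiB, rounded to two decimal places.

449 PB = 449 × 10^15 bytes = 449,000,000,000,000,000 bytes
1 PiB = 1,125,899,906,842,624 bytes
449,000,000,000,000,000 / 1,125,899,906,842,624 = 398.79 PiB

398.79 PiB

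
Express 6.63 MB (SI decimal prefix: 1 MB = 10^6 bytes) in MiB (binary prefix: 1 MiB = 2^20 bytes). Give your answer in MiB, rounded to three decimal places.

6.323 MiB

6.63 MB = 6.63 × 10^6 bytes = 6,630,000 bytes
1 MiB = 2^20 bytes = 1,048,576 bytes
6,630,000 / 1,048,576 = 6.323 MiB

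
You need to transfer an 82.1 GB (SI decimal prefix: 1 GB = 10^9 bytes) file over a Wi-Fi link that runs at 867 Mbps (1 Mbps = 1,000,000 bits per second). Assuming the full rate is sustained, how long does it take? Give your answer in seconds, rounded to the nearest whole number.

82.1 GB = 82,100,000,000 bytes = 656,800,000,000 bits
867 Mbps = 867,000,000 bits/s
time = 656,800,000,000 / 867,000,000 = 758 s

758 seconds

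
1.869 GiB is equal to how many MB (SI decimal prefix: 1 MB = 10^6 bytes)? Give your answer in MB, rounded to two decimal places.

2,006.82 MB

1.869 GiB × 1,073,741,824 bytes/GiB = 2,006,823,469.056 bytes
1 MB = 10^6 bytes = 1,000,000 bytes
2,006,823,469.056 / 1,000,000 = 2,006.82 MB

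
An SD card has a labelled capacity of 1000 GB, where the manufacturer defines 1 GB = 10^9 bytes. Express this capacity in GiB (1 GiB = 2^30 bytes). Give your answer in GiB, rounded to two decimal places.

931.32 GiB

1000 GB × 1,000,000,000 bytes/GB = 1,000,000,000,000 bytes
1 GiB = 2^30 bytes = 1,073,741,824 bytes
1,000,000,000,000 / 1,073,741,824 = 931.32 GiB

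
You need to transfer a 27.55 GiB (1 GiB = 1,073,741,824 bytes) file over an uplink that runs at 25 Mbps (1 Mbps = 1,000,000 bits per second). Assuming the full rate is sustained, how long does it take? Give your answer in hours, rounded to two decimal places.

2.63 hours

27.55 GiB = 29,581,587,251.2 bytes = 236,652,698,009.6 bits
25 Mbps = 25,000,000 bits/s
time = 236,652,698,009.6 / 25,000,000 = 9,466.1079 s
9,466.1079 s / 3600 = 2.63 hours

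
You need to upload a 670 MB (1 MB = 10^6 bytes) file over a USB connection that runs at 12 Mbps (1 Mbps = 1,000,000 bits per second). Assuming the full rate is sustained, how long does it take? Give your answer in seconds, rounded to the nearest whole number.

447 seconds

670 MB = 670,000,000 bytes = 5,360,000,000 bits
12 Mbps = 12,000,000 bits/s
time = 5,360,000,000 / 12,000,000 = 447 s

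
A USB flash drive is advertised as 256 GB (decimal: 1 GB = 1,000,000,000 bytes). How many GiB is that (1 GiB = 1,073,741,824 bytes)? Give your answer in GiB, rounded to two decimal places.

256 GB = 256 × 10^9 bytes = 256,000,000,000 bytes
1 GiB = 2^30 bytes = 1,073,741,824 bytes
256,000,000,000 / 1,073,741,824 = 238.42 GiB

238.42 GiB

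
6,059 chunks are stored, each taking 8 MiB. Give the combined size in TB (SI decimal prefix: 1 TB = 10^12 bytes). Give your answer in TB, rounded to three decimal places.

Total = 6,059 × 8 MiB = 48,472 MiB
= 48,472 × 1,048,576 bytes = 50,826,575,872 bytes
1 TB = 1,000,000,000,000 bytes
50,826,575,872 / 1,000,000,000,000 = 0.051 TB

0.051 TB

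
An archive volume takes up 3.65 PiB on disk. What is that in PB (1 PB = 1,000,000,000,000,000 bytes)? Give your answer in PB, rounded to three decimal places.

4.110 PB

3.65 PiB × 1,125,899,906,842,624 bytes/PiB = 4,109,534,659,975,577.6 bytes
1 PB = 1,000,000,000,000,000 bytes
4,109,534,659,975,577.6 / 1,000,000,000,000,000 = 4.110 PB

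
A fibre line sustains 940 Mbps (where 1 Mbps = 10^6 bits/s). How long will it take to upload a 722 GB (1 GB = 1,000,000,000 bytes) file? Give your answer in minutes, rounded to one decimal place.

722 GB = 722,000,000,000 bytes = 5,776,000,000,000 bits
940 Mbps = 940,000,000 bits/s
time = 5,776,000,000,000 / 940,000,000 = 6,144.68 s
6,144.68 s / 60 = 102.4 minutes

102.4 minutes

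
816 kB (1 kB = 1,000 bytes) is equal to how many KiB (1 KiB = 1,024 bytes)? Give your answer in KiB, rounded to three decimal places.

816 kB = 816 × 10^3 bytes = 816,000 bytes
1 KiB = 2^10 bytes = 1,024 bytes
816,000 / 1,024 = 796.875 KiB

796.875 KiB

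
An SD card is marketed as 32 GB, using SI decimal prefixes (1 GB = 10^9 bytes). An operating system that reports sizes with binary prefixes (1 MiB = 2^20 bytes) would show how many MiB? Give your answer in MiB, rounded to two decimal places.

32 GB = 32 × 10^9 bytes = 32,000,000,000 bytes
1 MiB = 2^20 bytes = 1,048,576 bytes
32,000,000,000 / 1,048,576 = 30,517.58 MiB

30,517.58 MiB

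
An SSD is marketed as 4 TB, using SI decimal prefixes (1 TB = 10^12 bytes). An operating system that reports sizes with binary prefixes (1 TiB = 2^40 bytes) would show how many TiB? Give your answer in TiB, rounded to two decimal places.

4 TB × 1,000,000,000,000 bytes/TB = 4,000,000,000,000 bytes
1 TiB = 1,099,511,627,776 bytes
4,000,000,000,000 / 1,099,511,627,776 = 3.64 TiB

3.64 TiB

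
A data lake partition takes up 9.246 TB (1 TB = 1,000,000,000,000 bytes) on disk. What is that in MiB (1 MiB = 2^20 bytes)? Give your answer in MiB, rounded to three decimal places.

9.246 TB = 9.246 × 10^12 bytes = 9,246,000,000,000 bytes
1 MiB = 1,048,576 bytes
9,246,000,000,000 / 1,048,576 = 8,817,672.729 MiB

8,817,672.729 MiB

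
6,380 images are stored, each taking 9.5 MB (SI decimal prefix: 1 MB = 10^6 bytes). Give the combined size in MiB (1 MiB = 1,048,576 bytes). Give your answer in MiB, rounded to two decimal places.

Total = 6,380 × 9.5 MB = 60,610 MB
= 60,610 × 1,000,000 bytes = 60,610,000,000 bytes
1 MiB = 1,048,576 bytes
60,610,000,000 / 1,048,576 = 57,802.20 MiB

57,802.20 MiB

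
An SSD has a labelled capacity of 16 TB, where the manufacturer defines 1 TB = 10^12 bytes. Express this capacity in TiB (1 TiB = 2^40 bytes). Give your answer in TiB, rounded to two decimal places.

14.55 TiB

16 TB = 16 × 10^12 bytes = 16,000,000,000,000 bytes
1 TiB = 1,099,511,627,776 bytes
16,000,000,000,000 / 1,099,511,627,776 = 14.55 TiB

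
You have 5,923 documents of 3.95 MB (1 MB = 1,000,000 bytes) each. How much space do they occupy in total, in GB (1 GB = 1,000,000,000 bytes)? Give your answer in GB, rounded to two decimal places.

Total = 5,923 × 3.95 MB = 23395.85 MB
= 23395.85 × 1,000,000 bytes = 23,395,850,000 bytes
1 GB = 1,000,000,000 bytes
23,395,850,000 / 1,000,000,000 = 23.40 GB

23.40 GB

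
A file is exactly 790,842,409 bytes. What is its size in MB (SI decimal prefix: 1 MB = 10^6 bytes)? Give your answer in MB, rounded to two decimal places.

790,842,409 bytes given.
1 MB = 1,000,000 bytes
790,842,409 / 1,000,000 = 790.84 MB

790.84 MB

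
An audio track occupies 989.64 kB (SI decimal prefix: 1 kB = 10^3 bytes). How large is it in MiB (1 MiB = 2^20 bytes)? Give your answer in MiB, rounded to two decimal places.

989.64 kB × 1,000 bytes/kB = 989,640 bytes
1 MiB = 1,048,576 bytes
989,640 / 1,048,576 = 0.94 MiB

0.94 MiB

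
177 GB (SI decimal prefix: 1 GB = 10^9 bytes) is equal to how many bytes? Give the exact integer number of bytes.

177,000,000,000 bytes

177 × 1,000,000,000 = 177,000,000,000 bytes  (1 GB = 10^9 bytes)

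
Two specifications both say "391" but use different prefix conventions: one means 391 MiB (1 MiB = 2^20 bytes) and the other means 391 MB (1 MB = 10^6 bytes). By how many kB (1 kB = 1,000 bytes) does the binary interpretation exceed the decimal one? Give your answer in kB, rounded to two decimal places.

18,993.22 kB

391 MiB = 391 × 1,048,576 = 409,993,216 bytes
391 MB = 391 × 1,000,000 = 391,000,000 bytes
difference = 18,993,216 bytes
18,993,216 / 1,000 = 18,993.22 kB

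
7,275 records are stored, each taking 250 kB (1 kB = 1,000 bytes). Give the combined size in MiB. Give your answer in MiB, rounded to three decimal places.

Total = 7,275 × 250 kB = 1,818,750 kB
= 1,818,750 × 1,000 bytes = 1,818,750,000 bytes
1 MiB = 1,048,576 bytes
1,818,750,000 / 1,048,576 = 1,734.495 MiB

1,734.495 MiB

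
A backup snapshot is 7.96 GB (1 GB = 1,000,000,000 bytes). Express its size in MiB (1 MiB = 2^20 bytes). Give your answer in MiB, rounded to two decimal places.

7,591.25 MiB

7.96 GB × 1,000,000,000 bytes/GB = 7,960,000,000 bytes
1 MiB = 2^20 bytes = 1,048,576 bytes
7,960,000,000 / 1,048,576 = 7,591.25 MiB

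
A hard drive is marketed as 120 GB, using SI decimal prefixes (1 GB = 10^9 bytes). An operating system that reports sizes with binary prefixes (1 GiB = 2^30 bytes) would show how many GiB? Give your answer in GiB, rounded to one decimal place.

111.8 GiB

120 GB × 1,000,000,000 bytes/GB = 120,000,000,000 bytes
1 GiB = 2^30 bytes = 1,073,741,824 bytes
120,000,000,000 / 1,073,741,824 = 111.8 GiB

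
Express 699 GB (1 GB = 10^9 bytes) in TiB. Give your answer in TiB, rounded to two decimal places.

699 GB = 699 × 10^9 bytes = 699,000,000,000 bytes
1 TiB = 1,099,511,627,776 bytes
699,000,000,000 / 1,099,511,627,776 = 0.64 TiB

0.64 TiB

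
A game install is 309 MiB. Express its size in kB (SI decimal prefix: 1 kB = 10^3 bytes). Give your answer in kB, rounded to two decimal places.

309 MiB × 1,048,576 bytes/MiB = 324,009,984 bytes
1 kB = 1,000 bytes
324,009,984 / 1,000 = 324,009.98 kB

324,009.98 kB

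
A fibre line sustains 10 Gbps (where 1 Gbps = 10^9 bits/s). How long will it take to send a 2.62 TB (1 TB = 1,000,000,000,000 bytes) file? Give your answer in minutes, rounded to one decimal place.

34.9 minutes

2.62 TB = 2,620,000,000,000 bytes = 20,960,000,000,000 bits
10 Gbps = 10,000,000,000 bits/s
time = 20,960,000,000,000 / 10,000,000,000 = 2,096.00 s
2,096.00 s / 60 = 34.9 minutes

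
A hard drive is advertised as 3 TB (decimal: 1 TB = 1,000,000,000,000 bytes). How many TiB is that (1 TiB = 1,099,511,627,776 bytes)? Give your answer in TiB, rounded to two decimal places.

2.73 TiB

3 TB × 1,000,000,000,000 bytes/TB = 3,000,000,000,000 bytes
1 TiB = 1,099,511,627,776 bytes
3,000,000,000,000 / 1,099,511,627,776 = 2.73 TiB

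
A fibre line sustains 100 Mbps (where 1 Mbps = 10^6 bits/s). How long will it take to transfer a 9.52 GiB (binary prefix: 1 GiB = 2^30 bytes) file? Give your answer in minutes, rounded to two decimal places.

13.63 minutes

9.52 GiB = 10,222,022,164.48 bytes = 81,776,177,315.84 bits
100 Mbps = 100,000,000 bits/s
time = 81,776,177,315.84 / 100,000,000 = 817.762 s
817.762 s / 60 = 13.63 minutes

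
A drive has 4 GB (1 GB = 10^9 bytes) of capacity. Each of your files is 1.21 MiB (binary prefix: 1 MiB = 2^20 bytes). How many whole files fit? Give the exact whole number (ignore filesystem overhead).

Capacity: 4 GB = 4,000,000,000 bytes
Per item: 1.21 MiB = 1,268,776.96 bytes
⌊4,000,000,000 / 1,268,776.96⌋ = 3,152

3,152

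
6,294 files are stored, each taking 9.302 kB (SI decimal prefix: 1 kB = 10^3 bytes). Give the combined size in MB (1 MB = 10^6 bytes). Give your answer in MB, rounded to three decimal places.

58.547 MB

Total = 6,294 × 9.302 kB = 58546.788 kB
= 58546.788 × 1,000 bytes = 58,546,788 bytes
1 MB = 1,000,000 bytes
58,546,788 / 1,000,000 = 58.547 MB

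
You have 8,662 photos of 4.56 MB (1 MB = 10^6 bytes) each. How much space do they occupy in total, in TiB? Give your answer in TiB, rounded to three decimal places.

0.036 TiB

Total = 8,662 × 4.56 MB = 39498.72 MB
= 39498.72 × 1,000,000 bytes = 39,498,720,000 bytes
1 TiB = 1,099,511,627,776 bytes
39,498,720,000 / 1,099,511,627,776 = 0.036 TiB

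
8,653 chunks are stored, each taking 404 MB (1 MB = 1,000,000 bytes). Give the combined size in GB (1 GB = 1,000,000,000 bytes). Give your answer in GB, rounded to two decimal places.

Total = 8,653 × 404 MB = 3,495,812 MB
= 3,495,812 × 1,000,000 bytes = 3,495,812,000,000 bytes
1 GB = 1,000,000,000 bytes
3,495,812,000,000 / 1,000,000,000 = 3,495.81 GB

3,495.81 GB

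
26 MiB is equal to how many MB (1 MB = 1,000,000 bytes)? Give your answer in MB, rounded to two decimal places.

26 MiB = 26 × 2^20 bytes = 27,262,976 bytes
1 MB = 10^6 bytes = 1,000,000 bytes
27,262,976 / 1,000,000 = 27.26 MB

27.26 MB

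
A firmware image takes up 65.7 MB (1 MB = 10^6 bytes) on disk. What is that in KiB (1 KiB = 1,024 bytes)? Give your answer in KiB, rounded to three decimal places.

65.7 MB × 1,000,000 bytes/MB = 65,700,000 bytes
1 KiB = 1,024 bytes
65,700,000 / 1,024 = 64,160.156 KiB

64,160.156 KiB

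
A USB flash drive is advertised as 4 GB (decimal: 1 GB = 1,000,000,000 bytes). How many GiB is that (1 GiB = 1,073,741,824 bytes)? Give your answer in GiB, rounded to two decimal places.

4 GB = 4 × 10^9 bytes = 4,000,000,000 bytes
1 GiB = 1,073,741,824 bytes
4,000,000,000 / 1,073,741,824 = 3.73 GiB

3.73 GiB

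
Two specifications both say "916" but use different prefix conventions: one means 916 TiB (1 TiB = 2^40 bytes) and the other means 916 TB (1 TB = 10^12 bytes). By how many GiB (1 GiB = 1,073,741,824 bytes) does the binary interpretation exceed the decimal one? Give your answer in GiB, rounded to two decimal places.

84,892.52 GiB

916 TiB = 916 × 1,099,511,627,776 = 1,007,152,651,042,816 bytes
916 TB = 916 × 1,000,000,000,000 = 916,000,000,000,000 bytes
difference = 91,152,651,042,816 bytes
91,152,651,042,816 / 1,073,741,824 = 84,892.52 GiB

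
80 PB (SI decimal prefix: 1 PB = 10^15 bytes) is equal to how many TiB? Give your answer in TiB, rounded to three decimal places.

72,759.576 TiB

80 PB × 1,000,000,000,000,000 bytes/PB = 80,000,000,000,000,000 bytes
1 TiB = 2^40 bytes = 1,099,511,627,776 bytes
80,000,000,000,000,000 / 1,099,511,627,776 = 72,759.576 TiB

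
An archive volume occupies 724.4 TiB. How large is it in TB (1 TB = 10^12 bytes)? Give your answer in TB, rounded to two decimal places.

796.49 TB

724.4 TiB = 724.4 × 2^40 bytes = 796,486,223,160,934.4 bytes
1 TB = 10^12 bytes = 1,000,000,000,000 bytes
796,486,223,160,934.4 / 1,000,000,000,000 = 796.49 TB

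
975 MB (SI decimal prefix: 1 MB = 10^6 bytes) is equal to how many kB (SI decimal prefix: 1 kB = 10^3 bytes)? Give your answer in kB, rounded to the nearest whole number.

975 MB = 975 × 10^6 bytes = 975,000,000 bytes
1 kB = 10^3 bytes = 1,000 bytes
975,000,000 / 1,000 = 975,000 kB

975,000 kB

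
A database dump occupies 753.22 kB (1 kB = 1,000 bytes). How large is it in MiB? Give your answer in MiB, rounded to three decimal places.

0.718 MiB

753.22 kB = 753.22 × 10^3 bytes = 753,220 bytes
1 MiB = 1,048,576 bytes
753,220 / 1,048,576 = 0.718 MiB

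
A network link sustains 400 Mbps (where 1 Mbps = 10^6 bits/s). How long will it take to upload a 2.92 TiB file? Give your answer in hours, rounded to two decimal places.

2.92 TiB = 3,210,573,953,105.92 bytes = 25,684,591,624,847.36 bits
400 Mbps = 400,000,000 bits/s
time = 25,684,591,624,847.36 / 400,000,000 = 64,211.4791 s
64,211.4791 s / 3600 = 17.84 hours

17.84 hours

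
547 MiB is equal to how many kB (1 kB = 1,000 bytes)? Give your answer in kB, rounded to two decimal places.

573,571.07 kB

547 MiB = 547 × 2^20 bytes = 573,571,072 bytes
1 kB = 1,000 bytes
573,571,072 / 1,000 = 573,571.07 kB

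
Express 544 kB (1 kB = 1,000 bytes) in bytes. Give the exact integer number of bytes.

544,000 bytes

544 × 1,000 = 544,000 bytes  (1 kB = 10^3 bytes)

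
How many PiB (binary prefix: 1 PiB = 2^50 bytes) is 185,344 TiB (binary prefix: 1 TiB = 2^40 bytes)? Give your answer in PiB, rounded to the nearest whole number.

181 PiB

185,344 TiB × 1,099,511,627,776 bytes/TiB = 203,787,883,138,514,944 bytes
1 PiB = 1,125,899,906,842,624 bytes
203,787,883,138,514,944 / 1,125,899,906,842,624 = 181 PiB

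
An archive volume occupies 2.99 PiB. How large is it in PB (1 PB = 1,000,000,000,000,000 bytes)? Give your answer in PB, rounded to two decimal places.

2.99 PiB = 2.99 × 2^50 bytes = 3,366,440,721,459,445.76 bytes
1 PB = 1,000,000,000,000,000 bytes
3,366,440,721,459,445.76 / 1,000,000,000,000,000 = 3.37 PB

3.37 PB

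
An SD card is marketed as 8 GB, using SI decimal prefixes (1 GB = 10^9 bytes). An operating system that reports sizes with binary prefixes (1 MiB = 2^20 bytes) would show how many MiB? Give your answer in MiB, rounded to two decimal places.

7,629.39 MiB

8 GB × 1,000,000,000 bytes/GB = 8,000,000,000 bytes
1 MiB = 2^20 bytes = 1,048,576 bytes
8,000,000,000 / 1,048,576 = 7,629.39 MiB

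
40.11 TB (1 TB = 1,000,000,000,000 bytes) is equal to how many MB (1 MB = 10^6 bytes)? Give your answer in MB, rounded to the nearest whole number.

40.11 TB × 1,000,000,000,000 bytes/TB = 40,110,000,000,000 bytes
1 MB = 1,000,000 bytes
40,110,000,000,000 / 1,000,000 = 40,110,000 MB

40,110,000 MB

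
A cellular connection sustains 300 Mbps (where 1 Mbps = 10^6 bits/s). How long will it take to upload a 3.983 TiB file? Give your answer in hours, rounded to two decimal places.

32.44 hours

3.983 TiB = 4,379,354,813,431.808 bytes = 35,034,838,507,454.464 bits
300 Mbps = 300,000,000 bits/s
time = 35,034,838,507,454.464 / 300,000,000 = 116,782.7950 s
116,782.7950 s / 3600 = 32.44 hours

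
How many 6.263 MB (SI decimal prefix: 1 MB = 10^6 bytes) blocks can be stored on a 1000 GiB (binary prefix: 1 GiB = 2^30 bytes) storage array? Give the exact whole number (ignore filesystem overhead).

171,442

Capacity: 1000 GiB = 1,073,741,824,000 bytes
Per item: 6.263 MB = 6,263,000 bytes
⌊1,073,741,824,000 / 6,263,000⌋ = 171,442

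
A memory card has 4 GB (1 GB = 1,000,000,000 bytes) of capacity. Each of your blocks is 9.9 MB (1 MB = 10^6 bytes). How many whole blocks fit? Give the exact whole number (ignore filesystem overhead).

404

Capacity: 4 GB = 4,000,000,000 bytes
Per item: 9.9 MB = 9,900,000 bytes
⌊4,000,000,000 / 9,900,000⌋ = 404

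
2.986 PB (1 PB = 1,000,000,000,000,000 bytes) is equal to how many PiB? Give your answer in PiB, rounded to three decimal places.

2.986 PB = 2.986 × 10^15 bytes = 2,986,000,000,000,000 bytes
1 PiB = 1,125,899,906,842,624 bytes
2,986,000,000,000,000 / 1,125,899,906,842,624 = 2.652 PiB

2.652 PiB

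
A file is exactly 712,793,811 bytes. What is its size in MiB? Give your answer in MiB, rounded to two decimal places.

679.77 MiB

712,793,811 bytes given.
1 MiB = 2^20 bytes = 1,048,576 bytes
712,793,811 / 1,048,576 = 679.77 MiB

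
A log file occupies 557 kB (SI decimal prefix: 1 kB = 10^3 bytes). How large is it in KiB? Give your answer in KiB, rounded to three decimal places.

543.945 KiB

557 kB = 557 × 10^3 bytes = 557,000 bytes
1 KiB = 1,024 bytes
557,000 / 1,024 = 543.945 KiB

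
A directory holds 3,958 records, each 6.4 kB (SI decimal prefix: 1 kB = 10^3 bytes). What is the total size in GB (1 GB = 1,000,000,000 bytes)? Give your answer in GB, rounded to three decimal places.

Total = 3,958 × 6.4 kB = 25331.2 kB
= 25331.2 × 1,000 bytes = 25,331,200 bytes
1 GB = 1,000,000,000 bytes
25,331,200 / 1,000,000,000 = 0.025 GB

0.025 GB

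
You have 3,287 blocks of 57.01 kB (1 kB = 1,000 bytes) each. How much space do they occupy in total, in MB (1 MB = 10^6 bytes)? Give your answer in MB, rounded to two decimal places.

Total = 3,287 × 57.01 kB = 187391.87 kB
= 187391.87 × 1,000 bytes = 187,391,870 bytes
1 MB = 1,000,000 bytes
187,391,870 / 1,000,000 = 187.39 MB

187.39 MB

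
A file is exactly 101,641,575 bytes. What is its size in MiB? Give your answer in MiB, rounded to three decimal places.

96.933 MiB

101,641,575 bytes given.
1 MiB = 2^20 bytes = 1,048,576 bytes
101,641,575 / 1,048,576 = 96.933 MiB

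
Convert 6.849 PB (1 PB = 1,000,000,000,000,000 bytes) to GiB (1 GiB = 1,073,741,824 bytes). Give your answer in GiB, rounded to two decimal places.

6,378,628.31 GiB

6.849 PB = 6.849 × 10^15 bytes = 6,849,000,000,000,000 bytes
1 GiB = 1,073,741,824 bytes
6,849,000,000,000,000 / 1,073,741,824 = 6,378,628.31 GiB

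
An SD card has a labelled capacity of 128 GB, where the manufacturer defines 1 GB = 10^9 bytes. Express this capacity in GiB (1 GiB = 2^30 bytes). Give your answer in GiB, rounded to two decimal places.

119.21 GiB

128 GB = 128 × 10^9 bytes = 128,000,000,000 bytes
1 GiB = 2^30 bytes = 1,073,741,824 bytes
128,000,000,000 / 1,073,741,824 = 119.21 GiB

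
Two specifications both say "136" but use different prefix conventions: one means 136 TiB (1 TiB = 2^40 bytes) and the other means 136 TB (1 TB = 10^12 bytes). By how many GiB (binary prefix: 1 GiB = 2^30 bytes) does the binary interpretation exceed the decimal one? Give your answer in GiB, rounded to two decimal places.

12,604.13 GiB

136 TiB = 136 × 1,099,511,627,776 = 149,533,581,377,536 bytes
136 TB = 136 × 1,000,000,000,000 = 136,000,000,000,000 bytes
difference = 13,533,581,377,536 bytes
13,533,581,377,536 / 1,073,741,824 = 12,604.13 GiB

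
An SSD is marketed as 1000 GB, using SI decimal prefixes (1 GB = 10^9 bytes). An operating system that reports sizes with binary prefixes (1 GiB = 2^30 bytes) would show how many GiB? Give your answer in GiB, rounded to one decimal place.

931.3 GiB

1000 GB = 1000 × 10^9 bytes = 1,000,000,000,000 bytes
1 GiB = 1,073,741,824 bytes
1,000,000,000,000 / 1,073,741,824 = 931.3 GiB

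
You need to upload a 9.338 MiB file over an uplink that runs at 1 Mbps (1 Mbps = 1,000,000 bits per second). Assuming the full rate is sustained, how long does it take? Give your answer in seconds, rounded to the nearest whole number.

9.338 MiB = 9,791,602.688 bytes = 78,332,821.504 bits
1 Mbps = 1,000,000 bits/s
time = 78,332,821.504 / 1,000,000 = 78 s

78 seconds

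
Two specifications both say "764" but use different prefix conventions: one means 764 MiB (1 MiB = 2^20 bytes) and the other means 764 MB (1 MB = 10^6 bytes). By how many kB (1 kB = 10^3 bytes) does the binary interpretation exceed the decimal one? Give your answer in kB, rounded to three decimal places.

764 MiB = 764 × 1,048,576 = 801,112,064 bytes
764 MB = 764 × 1,000,000 = 764,000,000 bytes
difference = 37,112,064 bytes
37,112,064 / 1,000 = 37,112.064 kB

37,112.064 kB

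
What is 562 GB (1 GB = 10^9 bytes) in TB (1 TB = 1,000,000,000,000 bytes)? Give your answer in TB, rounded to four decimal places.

0.5620 TB

562 GB = 562 × 10^9 bytes = 562,000,000,000 bytes
1 TB = 1,000,000,000,000 bytes
562,000,000,000 / 1,000,000,000,000 = 0.5620 TB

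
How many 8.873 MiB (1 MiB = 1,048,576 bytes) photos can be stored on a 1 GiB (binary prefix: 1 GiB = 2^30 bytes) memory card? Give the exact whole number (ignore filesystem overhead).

Capacity: 1 GiB = 1,073,741,824 bytes
Per item: 8.873 MiB = 9,304,014.848 bytes
⌊1,073,741,824 / 9,304,014.848⌋ = 115

115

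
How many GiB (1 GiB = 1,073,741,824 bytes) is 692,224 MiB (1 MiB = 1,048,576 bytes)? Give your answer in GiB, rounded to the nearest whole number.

676 GiB

692,224 MiB × 1,048,576 bytes/MiB = 725,849,473,024 bytes
1 GiB = 2^30 bytes = 1,073,741,824 bytes
725,849,473,024 / 1,073,741,824 = 676 GiB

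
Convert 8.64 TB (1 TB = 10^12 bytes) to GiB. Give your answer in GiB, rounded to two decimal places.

8,046.63 GiB

8.64 TB × 1,000,000,000,000 bytes/TB = 8,640,000,000,000 bytes
1 GiB = 2^30 bytes = 1,073,741,824 bytes
8,640,000,000,000 / 1,073,741,824 = 8,046.63 GiB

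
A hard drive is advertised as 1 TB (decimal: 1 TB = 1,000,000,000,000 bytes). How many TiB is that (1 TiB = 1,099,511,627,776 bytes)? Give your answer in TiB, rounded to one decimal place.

1 TB = 1 × 10^12 bytes = 1,000,000,000,000 bytes
1 TiB = 2^40 bytes = 1,099,511,627,776 bytes
1,000,000,000,000 / 1,099,511,627,776 = 0.9 TiB

0.9 TiB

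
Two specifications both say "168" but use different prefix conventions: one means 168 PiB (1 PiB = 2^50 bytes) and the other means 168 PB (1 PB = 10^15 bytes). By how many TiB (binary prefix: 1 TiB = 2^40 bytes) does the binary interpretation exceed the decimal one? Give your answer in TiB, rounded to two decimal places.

19,236.89 TiB

168 PiB = 168 × 1,125,899,906,842,624 = 189,151,184,349,560,832 bytes
168 PB = 168 × 1,000,000,000,000,000 = 168,000,000,000,000,000 bytes
difference = 21,151,184,349,560,832 bytes
21,151,184,349,560,832 / 1,099,511,627,776 = 19,236.89 TiB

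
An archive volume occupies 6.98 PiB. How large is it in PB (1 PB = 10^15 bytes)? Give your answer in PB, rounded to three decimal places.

7.859 PB

6.98 PiB × 1,125,899,906,842,624 bytes/PiB = 7,858,781,349,761,515.52 bytes
1 PB = 10^15 bytes = 1,000,000,000,000,000 bytes
7,858,781,349,761,515.52 / 1,000,000,000,000,000 = 7.859 PB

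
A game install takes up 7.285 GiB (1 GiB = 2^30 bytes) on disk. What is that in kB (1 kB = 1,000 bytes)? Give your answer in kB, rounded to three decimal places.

7.285 GiB = 7.285 × 2^30 bytes = 7,822,209,187.84 bytes
1 kB = 1,000 bytes
7,822,209,187.84 / 1,000 = 7,822,209.188 kB

7,822,209.188 kB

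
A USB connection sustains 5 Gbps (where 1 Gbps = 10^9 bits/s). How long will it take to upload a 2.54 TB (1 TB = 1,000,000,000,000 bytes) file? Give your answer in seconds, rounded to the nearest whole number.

4,064 seconds

2.54 TB = 2,540,000,000,000 bytes = 20,320,000,000,000 bits
5 Gbps = 5,000,000,000 bits/s
time = 20,320,000,000,000 / 5,000,000,000 = 4,064 s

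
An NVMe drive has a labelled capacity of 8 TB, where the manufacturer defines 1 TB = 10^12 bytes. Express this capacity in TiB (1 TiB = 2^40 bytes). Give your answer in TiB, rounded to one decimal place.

7.3 TiB

8 TB = 8 × 10^12 bytes = 8,000,000,000,000 bytes
1 TiB = 2^40 bytes = 1,099,511,627,776 bytes
8,000,000,000,000 / 1,099,511,627,776 = 7.3 TiB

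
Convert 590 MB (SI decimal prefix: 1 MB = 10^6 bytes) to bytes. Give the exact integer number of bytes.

590 × 1,000,000 = 590,000,000 bytes

590,000,000 bytes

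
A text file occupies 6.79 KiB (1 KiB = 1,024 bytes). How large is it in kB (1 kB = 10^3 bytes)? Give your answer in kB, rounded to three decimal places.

6.953 kB

6.79 KiB × 1,024 bytes/KiB = 6,952.96 bytes
1 kB = 1,000 bytes
6,952.96 / 1,000 = 6.953 kB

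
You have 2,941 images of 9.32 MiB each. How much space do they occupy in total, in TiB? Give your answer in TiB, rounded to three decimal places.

Total = 2,941 × 9.32 MiB = 27410.12 MiB
= 27410.12 × 1,048,576 bytes = 28,741,593,989.12 bytes
1 TiB = 1,099,511,627,776 bytes
28,741,593,989.12 / 1,099,511,627,776 = 0.026 TiB

0.026 TiB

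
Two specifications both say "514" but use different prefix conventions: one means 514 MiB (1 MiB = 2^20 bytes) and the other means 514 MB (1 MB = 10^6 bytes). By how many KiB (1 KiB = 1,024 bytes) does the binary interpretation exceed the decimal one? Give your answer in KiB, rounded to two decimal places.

514 MiB = 514 × 1,048,576 = 538,968,064 bytes
514 MB = 514 × 1,000,000 = 514,000,000 bytes
difference = 24,968,064 bytes
24,968,064 / 1,024 = 24,382.88 KiB

24,382.88 KiB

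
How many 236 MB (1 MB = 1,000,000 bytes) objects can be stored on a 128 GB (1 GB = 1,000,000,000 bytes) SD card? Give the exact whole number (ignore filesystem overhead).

Capacity: 128 GB = 128,000,000,000 bytes
Per item: 236 MB = 236,000,000 bytes
⌊128,000,000,000 / 236,000,000⌋ = 542

542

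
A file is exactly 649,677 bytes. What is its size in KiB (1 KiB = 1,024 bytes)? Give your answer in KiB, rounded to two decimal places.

649,677 bytes given.
1 KiB = 1,024 bytes
649,677 / 1,024 = 634.45 KiB

634.45 KiB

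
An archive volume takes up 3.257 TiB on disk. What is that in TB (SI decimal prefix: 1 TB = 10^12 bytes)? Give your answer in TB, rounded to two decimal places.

3.257 TiB × 1,099,511,627,776 bytes/TiB = 3,581,109,371,666.432 bytes
1 TB = 10^12 bytes = 1,000,000,000,000 bytes
3,581,109,371,666.432 / 1,000,000,000,000 = 3.58 TB

3.58 TB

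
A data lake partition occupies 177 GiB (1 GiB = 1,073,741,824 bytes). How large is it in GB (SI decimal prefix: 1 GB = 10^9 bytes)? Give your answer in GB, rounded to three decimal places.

190.052 GB

177 GiB = 177 × 2^30 bytes = 190,052,302,848 bytes
1 GB = 1,000,000,000 bytes
190,052,302,848 / 1,000,000,000 = 190.052 GB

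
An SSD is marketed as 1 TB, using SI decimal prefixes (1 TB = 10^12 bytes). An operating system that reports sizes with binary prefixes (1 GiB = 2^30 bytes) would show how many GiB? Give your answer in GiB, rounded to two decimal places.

931.32 GiB

1 TB = 1 × 10^12 bytes = 1,000,000,000,000 bytes
1 GiB = 1,073,741,824 bytes
1,000,000,000,000 / 1,073,741,824 = 931.32 GiB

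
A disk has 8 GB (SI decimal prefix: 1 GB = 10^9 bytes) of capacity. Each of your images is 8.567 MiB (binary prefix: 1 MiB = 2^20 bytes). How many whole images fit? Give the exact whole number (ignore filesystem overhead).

890

Capacity: 8 GB = 8,000,000,000 bytes
Per item: 8.567 MiB = 8,983,150.592 bytes
⌊8,000,000,000 / 8,983,150.592⌋ = 890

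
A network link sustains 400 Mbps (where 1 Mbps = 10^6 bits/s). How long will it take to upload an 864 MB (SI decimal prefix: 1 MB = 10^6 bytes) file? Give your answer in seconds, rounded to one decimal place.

17.3 seconds

864 MB = 864,000,000 bytes = 6,912,000,000 bits
400 Mbps = 400,000,000 bits/s
time = 6,912,000,000 / 400,000,000 = 17.3 s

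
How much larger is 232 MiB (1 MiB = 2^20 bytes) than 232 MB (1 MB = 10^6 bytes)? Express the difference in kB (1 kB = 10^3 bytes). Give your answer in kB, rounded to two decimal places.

232 MiB = 232 × 1,048,576 = 243,269,632 bytes
232 MB = 232 × 1,000,000 = 232,000,000 bytes
difference = 11,269,632 bytes
11,269,632 / 1,000 = 11,269.63 kB

11,269.63 kB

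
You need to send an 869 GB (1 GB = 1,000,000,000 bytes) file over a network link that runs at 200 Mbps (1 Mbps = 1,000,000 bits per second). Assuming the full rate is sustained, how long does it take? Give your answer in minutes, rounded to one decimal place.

869 GB = 869,000,000,000 bytes = 6,952,000,000,000 bits
200 Mbps = 200,000,000 bits/s
time = 6,952,000,000,000 / 200,000,000 = 34,760.00 s
34,760.00 s / 60 = 579.3 minutes

579.3 minutes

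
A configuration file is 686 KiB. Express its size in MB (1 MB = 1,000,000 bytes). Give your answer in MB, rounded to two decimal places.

686 KiB = 686 × 2^10 bytes = 702,464 bytes
1 MB = 10^6 bytes = 1,000,000 bytes
702,464 / 1,000,000 = 0.70 MB

0.70 MB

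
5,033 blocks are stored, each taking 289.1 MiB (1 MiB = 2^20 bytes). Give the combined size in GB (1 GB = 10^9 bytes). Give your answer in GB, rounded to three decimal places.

Total = 5,033 × 289.1 MiB = 1455040.3 MiB
= 1455040.3 × 1,048,576 bytes = 1,525,720,337,612.8 bytes
1 GB = 1,000,000,000 bytes
1,525,720,337,612.8 / 1,000,000,000 = 1,525.720 GB

1,525.720 GB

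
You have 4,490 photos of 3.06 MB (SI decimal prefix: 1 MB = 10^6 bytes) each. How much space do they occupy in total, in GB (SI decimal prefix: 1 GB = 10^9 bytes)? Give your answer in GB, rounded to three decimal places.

Total = 4,490 × 3.06 MB = 13739.4 MB
= 13739.4 × 1,000,000 bytes = 13,739,400,000 bytes
1 GB = 1,000,000,000 bytes
13,739,400,000 / 1,000,000,000 = 13.739 GB

13.739 GB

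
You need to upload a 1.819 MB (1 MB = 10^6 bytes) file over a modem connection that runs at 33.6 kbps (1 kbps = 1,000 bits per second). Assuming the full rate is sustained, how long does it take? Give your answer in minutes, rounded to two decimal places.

1.819 MB = 1,819,000 bytes = 14,552,000 bits
33.6 kbps = 33,600 bits/s
time = 14,552,000 / 33,600 = 433.095 s
433.095 s / 60 = 7.22 minutes

7.22 minutes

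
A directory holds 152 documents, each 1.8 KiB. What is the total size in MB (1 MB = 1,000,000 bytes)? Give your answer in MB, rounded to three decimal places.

0.280 MB

Total = 152 × 1.8 KiB = 273.6 KiB
= 273.6 × 1,024 bytes = 280,166.4 bytes
1 MB = 1,000,000 bytes
280,166.4 / 1,000,000 = 0.280 MB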